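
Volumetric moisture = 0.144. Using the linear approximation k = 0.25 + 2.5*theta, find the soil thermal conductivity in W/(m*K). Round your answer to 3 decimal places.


Step 1: k = 0.25 + 2.5 * theta
Step 2: k = 0.25 + 2.5 * 0.144
Step 3: k = 0.25 + 0.36
Step 4: k = 0.61 W/(m*K)

0.61


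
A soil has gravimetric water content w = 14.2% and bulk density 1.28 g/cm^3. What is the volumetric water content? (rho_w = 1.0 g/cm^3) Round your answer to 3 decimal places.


Step 1: theta = (w / 100) * BD / rho_w
Step 2: theta = (14.2 / 100) * 1.28 / 1.0
Step 3: theta = 0.142 * 1.28
Step 4: theta = 0.182

0.182


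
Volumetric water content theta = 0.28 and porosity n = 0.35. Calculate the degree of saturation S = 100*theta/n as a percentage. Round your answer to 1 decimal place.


Step 1: S = 100 * theta_v / n
Step 2: S = 100 * 0.28 / 0.35
Step 3: S = 80.0%

80.0


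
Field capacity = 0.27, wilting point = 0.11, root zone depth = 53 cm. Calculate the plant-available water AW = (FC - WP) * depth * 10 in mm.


Step 1: Available water = (FC - WP) * depth * 10
Step 2: AW = (0.27 - 0.11) * 53 * 10
Step 3: AW = 0.16 * 53 * 10
Step 4: AW = 84.8 mm

84.8


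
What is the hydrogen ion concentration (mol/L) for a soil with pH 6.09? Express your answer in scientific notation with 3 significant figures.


Step 1: [H+] = 10^(-pH)
Step 2: [H+] = 10^(-6.09)
Step 3: [H+] = 8.13e-07 mol/L

8.13e-07


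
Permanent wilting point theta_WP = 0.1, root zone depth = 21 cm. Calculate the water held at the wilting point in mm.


Step 1: Water (mm) = theta_WP * depth * 10
Step 2: Water = 0.1 * 21 * 10
Step 3: Water = 21.0 mm

21.0


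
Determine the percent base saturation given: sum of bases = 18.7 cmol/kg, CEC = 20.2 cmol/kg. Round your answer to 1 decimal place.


Step 1: BS = 100 * (sum of bases) / CEC
Step 2: BS = 100 * 18.7 / 20.2
Step 3: BS = 92.6%

92.6


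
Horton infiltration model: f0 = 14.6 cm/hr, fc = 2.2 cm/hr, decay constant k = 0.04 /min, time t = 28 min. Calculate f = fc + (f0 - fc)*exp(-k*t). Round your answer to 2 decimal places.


Step 1: f = fc + (f0 - fc) * exp(-k * t)
Step 2: exp(-0.04 * 28) = 0.32628
Step 3: f = 2.2 + (14.6 - 2.2) * 0.32628
Step 4: f = 2.2 + 12.4 * 0.32628
Step 5: f = 6.25 cm/hr

6.25


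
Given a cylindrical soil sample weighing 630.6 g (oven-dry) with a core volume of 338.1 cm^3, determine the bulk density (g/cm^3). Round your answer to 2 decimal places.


Step 1: Identify the formula: BD = dry mass / volume
Step 2: Substitute values: BD = 630.6 / 338.1
Step 3: BD = 1.87 g/cm^3

1.87


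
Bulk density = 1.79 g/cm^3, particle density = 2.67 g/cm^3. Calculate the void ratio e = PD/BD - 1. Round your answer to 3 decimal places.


Step 1: e = PD / BD - 1
Step 2: e = 2.67 / 1.79 - 1
Step 3: e = 1.49162 - 1
Step 4: e = 0.492

0.492


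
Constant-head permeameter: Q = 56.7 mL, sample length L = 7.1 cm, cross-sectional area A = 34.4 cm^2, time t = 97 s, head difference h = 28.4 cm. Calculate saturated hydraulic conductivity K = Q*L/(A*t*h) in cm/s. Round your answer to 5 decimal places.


Step 1: K = Q * L / (A * t * h)
Step 2: Numerator = 56.7 * 7.1 = 402.57
Step 3: Denominator = 34.4 * 97 * 28.4 = 94765.12
Step 4: K = 402.57 / 94765.12 = 0.00425 cm/s

0.00425


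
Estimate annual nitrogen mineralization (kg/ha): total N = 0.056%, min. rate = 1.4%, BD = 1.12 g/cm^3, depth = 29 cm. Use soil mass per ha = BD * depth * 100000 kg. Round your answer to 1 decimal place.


Step 1: Soil mass per ha = BD * depth * 100000 = 1.12 * 29 * 100000 = 3248000 kg
Step 2: Total N pool = soil mass * N%/100 = 3248000 * 0.056/100 = 1818.88 kg/ha
Step 3: N mineralized = N pool * rate%/100 = 1818.88 * 1.4/100 = 25.5 kg/ha/yr

25.5


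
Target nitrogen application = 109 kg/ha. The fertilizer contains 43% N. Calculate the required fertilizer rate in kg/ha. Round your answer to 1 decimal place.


Step 1: Fertilizer rate = target N / (N content / 100)
Step 2: Rate = 109 / (43 / 100)
Step 3: Rate = 109 / 0.43
Step 4: Rate = 253.5 kg/ha

253.5


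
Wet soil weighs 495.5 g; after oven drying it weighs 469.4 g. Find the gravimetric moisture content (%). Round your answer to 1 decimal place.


Step 1: Water mass = wet - dry = 495.5 - 469.4 = 26.1 g
Step 2: w = 100 * water mass / dry mass
Step 3: w = 100 * 26.1 / 469.4 = 5.6%

5.6


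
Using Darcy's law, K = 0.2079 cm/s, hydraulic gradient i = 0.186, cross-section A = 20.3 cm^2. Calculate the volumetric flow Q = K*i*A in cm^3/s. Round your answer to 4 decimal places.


Step 1: Apply Darcy's law: Q = K * i * A
Step 2: Q = 0.2079 * 0.186 * 20.3
Step 3: Q = 0.785 cm^3/s

0.785


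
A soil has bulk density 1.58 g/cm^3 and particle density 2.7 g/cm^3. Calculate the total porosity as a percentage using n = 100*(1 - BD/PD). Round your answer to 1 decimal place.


Step 1: Formula: n = 100 * (1 - BD / PD)
Step 2: n = 100 * (1 - 1.58 / 2.7)
Step 3: n = 100 * (1 - 0.58519)
Step 4: n = 41.5%

41.5


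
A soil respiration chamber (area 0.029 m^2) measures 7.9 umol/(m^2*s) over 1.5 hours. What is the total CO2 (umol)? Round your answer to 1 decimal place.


Step 1: Convert time to seconds: 1.5 hr * 3600 = 5400.0 s
Step 2: Total = flux * area * time_s
Step 3: Total = 7.9 * 0.029 * 5400.0
Step 4: Total = 1237.1 umol

1237.1


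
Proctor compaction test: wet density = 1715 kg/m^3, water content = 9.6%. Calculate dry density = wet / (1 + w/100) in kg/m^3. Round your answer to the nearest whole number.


Step 1: Dry density = wet density / (1 + w/100)
Step 2: Dry density = 1715 / (1 + 9.6/100)
Step 3: Dry density = 1715 / 1.096
Step 4: Dry density = 1565 kg/m^3

1565


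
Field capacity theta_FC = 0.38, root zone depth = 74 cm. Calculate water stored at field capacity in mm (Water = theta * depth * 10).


Step 1: Water (mm) = theta_FC * depth (cm) * 10
Step 2: Water = 0.38 * 74 * 10
Step 3: Water = 281.2 mm

281.2


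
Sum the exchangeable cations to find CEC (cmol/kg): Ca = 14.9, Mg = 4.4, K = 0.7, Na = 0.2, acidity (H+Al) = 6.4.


Step 1: CEC = Ca + Mg + K + Na + (H+Al)
Step 2: CEC = 14.9 + 4.4 + 0.7 + 0.2 + 6.4
Step 3: CEC = 26.6 cmol/kg

26.6


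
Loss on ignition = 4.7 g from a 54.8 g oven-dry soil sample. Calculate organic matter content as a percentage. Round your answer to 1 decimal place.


Step 1: OM% = 100 * LOI / sample mass
Step 2: OM = 100 * 4.7 / 54.8
Step 3: OM = 8.6%

8.6


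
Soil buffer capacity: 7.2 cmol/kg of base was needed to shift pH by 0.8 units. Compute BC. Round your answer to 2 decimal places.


Step 1: BC = change in base / change in pH
Step 2: BC = 7.2 / 0.8
Step 3: BC = 9.0 cmol/(kg*pH unit)

9.0


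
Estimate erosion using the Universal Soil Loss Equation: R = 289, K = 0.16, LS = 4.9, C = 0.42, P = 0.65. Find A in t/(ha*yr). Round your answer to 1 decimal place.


Step 1: A = R * K * LS * C * P
Step 2: R * K = 289 * 0.16 = 46.24
Step 3: (R*K) * LS = 46.24 * 4.9 = 226.576
Step 4: * C * P = 226.576 * 0.42 * 0.65 = 61.9
Step 5: A = 61.9 t/(ha*yr)

61.9


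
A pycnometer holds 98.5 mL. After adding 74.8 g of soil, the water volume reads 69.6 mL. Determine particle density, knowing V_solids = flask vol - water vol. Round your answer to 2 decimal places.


Step 1: Volume of solids = flask volume - water volume with soil
Step 2: V_solids = 98.5 - 69.6 = 28.9 mL
Step 3: Particle density = mass / V_solids = 74.8 / 28.9 = 2.59 g/cm^3

2.59


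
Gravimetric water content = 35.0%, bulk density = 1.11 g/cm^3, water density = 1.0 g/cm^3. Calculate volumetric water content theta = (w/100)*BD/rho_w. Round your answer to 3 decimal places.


Step 1: theta = (w / 100) * BD / rho_w
Step 2: theta = (35.0 / 100) * 1.11 / 1.0
Step 3: theta = 0.35 * 1.11
Step 4: theta = 0.389

0.389


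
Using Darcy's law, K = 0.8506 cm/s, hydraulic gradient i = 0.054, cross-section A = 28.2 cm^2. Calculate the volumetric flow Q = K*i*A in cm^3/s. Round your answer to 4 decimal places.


Step 1: Apply Darcy's law: Q = K * i * A
Step 2: Q = 0.8506 * 0.054 * 28.2
Step 3: Q = 1.2953 cm^3/s

1.2953


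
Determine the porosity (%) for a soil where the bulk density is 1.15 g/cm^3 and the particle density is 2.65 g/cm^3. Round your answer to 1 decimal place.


Step 1: Formula: n = 100 * (1 - BD / PD)
Step 2: n = 100 * (1 - 1.15 / 2.65)
Step 3: n = 100 * (1 - 0.43396)
Step 4: n = 56.6%

56.6


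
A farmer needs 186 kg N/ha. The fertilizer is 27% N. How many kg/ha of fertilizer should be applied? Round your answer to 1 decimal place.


Step 1: Fertilizer rate = target N / (N content / 100)
Step 2: Rate = 186 / (27 / 100)
Step 3: Rate = 186 / 0.27
Step 4: Rate = 688.9 kg/ha

688.9


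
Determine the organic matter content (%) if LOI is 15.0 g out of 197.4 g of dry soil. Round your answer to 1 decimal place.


Step 1: OM% = 100 * LOI / sample mass
Step 2: OM = 100 * 15.0 / 197.4
Step 3: OM = 7.6%

7.6


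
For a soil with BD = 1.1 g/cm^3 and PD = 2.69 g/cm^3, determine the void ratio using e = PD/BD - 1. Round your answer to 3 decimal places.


Step 1: e = PD / BD - 1
Step 2: e = 2.69 / 1.1 - 1
Step 3: e = 2.44545 - 1
Step 4: e = 1.445

1.445


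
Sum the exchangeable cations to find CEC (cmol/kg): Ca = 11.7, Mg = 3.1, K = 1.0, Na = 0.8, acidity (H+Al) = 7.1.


Step 1: CEC = Ca + Mg + K + Na + (H+Al)
Step 2: CEC = 11.7 + 3.1 + 1.0 + 0.8 + 7.1
Step 3: CEC = 23.7 cmol/kg

23.7


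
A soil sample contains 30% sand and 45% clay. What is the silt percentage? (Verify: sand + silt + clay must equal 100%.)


Step 1: sand + silt + clay = 100%
Step 2: silt = 100 - sand - clay
Step 3: silt = 100 - 30 - 45
Step 4: silt = 25%

25


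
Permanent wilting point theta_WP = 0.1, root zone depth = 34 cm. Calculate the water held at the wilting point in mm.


Step 1: Water (mm) = theta_WP * depth * 10
Step 2: Water = 0.1 * 34 * 10
Step 3: Water = 34.0 mm

34.0


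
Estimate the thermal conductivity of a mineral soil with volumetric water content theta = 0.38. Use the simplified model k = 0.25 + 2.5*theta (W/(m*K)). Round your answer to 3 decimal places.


Step 1: k = 0.25 + 2.5 * theta
Step 2: k = 0.25 + 2.5 * 0.38
Step 3: k = 0.25 + 0.95
Step 4: k = 1.2 W/(m*K)

1.2


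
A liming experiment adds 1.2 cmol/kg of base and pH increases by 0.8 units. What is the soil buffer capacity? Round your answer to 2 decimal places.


Step 1: BC = change in base / change in pH
Step 2: BC = 1.2 / 0.8
Step 3: BC = 1.5 cmol/(kg*pH unit)

1.5


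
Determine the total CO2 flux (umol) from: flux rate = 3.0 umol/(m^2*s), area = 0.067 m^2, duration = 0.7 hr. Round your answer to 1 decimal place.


Step 1: Convert time to seconds: 0.7 hr * 3600 = 2520.0 s
Step 2: Total = flux * area * time_s
Step 3: Total = 3.0 * 0.067 * 2520.0
Step 4: Total = 506.5 umol

506.5


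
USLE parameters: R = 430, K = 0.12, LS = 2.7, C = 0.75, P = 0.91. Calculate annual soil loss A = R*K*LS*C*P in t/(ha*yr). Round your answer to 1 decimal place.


Step 1: A = R * K * LS * C * P
Step 2: R * K = 430 * 0.12 = 51.6
Step 3: (R*K) * LS = 51.6 * 2.7 = 139.32
Step 4: * C * P = 139.32 * 0.75 * 0.91 = 95.1
Step 5: A = 95.1 t/(ha*yr)

95.1


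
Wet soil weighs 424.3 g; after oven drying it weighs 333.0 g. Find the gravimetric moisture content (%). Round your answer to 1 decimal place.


Step 1: Water mass = wet - dry = 424.3 - 333.0 = 91.3 g
Step 2: w = 100 * water mass / dry mass
Step 3: w = 100 * 91.3 / 333.0 = 27.4%

27.4


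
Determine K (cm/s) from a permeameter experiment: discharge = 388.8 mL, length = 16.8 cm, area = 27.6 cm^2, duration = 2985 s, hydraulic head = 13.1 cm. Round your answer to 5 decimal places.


Step 1: K = Q * L / (A * t * h)
Step 2: Numerator = 388.8 * 16.8 = 6531.84
Step 3: Denominator = 27.6 * 2985 * 13.1 = 1079256.6
Step 4: K = 6531.84 / 1079256.6 = 0.00605 cm/s

0.00605


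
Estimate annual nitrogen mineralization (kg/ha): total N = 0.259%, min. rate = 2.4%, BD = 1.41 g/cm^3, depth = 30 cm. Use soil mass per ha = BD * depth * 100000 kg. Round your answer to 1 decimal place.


Step 1: Soil mass per ha = BD * depth * 100000 = 1.41 * 30 * 100000 = 4230000 kg
Step 2: Total N pool = soil mass * N%/100 = 4230000 * 0.259/100 = 10955.7 kg/ha
Step 3: N mineralized = N pool * rate%/100 = 10955.7 * 2.4/100 = 262.9 kg/ha/yr

262.9


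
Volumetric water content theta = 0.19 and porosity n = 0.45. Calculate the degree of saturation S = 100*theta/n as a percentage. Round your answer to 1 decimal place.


Step 1: S = 100 * theta_v / n
Step 2: S = 100 * 0.19 / 0.45
Step 3: S = 42.2%

42.2


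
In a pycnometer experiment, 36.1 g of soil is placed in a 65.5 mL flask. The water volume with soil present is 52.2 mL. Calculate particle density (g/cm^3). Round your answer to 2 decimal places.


Step 1: Volume of solids = flask volume - water volume with soil
Step 2: V_solids = 65.5 - 52.2 = 13.3 mL
Step 3: Particle density = mass / V_solids = 36.1 / 13.3 = 2.71 g/cm^3

2.71


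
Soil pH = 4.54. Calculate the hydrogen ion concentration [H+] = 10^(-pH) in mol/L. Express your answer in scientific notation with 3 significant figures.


Step 1: [H+] = 10^(-pH)
Step 2: [H+] = 10^(-4.54)
Step 3: [H+] = 2.88e-05 mol/L

2.88e-05


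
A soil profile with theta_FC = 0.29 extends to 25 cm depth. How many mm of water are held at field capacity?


Step 1: Water (mm) = theta_FC * depth (cm) * 10
Step 2: Water = 0.29 * 25 * 10
Step 3: Water = 72.5 mm

72.5


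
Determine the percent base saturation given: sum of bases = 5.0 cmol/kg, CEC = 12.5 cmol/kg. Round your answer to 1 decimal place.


Step 1: BS = 100 * (sum of bases) / CEC
Step 2: BS = 100 * 5.0 / 12.5
Step 3: BS = 40.0%

40.0


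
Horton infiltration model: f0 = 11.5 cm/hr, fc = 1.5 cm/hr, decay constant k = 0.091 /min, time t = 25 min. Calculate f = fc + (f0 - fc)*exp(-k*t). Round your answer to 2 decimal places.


Step 1: f = fc + (f0 - fc) * exp(-k * t)
Step 2: exp(-0.091 * 25) = 0.102797
Step 3: f = 1.5 + (11.5 - 1.5) * 0.102797
Step 4: f = 1.5 + 10.0 * 0.102797
Step 5: f = 2.53 cm/hr

2.53


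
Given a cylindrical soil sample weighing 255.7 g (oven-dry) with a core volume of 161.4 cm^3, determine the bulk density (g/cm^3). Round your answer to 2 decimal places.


Step 1: Identify the formula: BD = dry mass / volume
Step 2: Substitute values: BD = 255.7 / 161.4
Step 3: BD = 1.58 g/cm^3

1.58


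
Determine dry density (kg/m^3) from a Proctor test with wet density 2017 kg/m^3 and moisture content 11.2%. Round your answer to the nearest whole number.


Step 1: Dry density = wet density / (1 + w/100)
Step 2: Dry density = 2017 / (1 + 11.2/100)
Step 3: Dry density = 2017 / 1.112
Step 4: Dry density = 1814 kg/m^3

1814


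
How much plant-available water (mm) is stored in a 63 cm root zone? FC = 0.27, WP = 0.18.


Step 1: Available water = (FC - WP) * depth * 10
Step 2: AW = (0.27 - 0.18) * 63 * 10
Step 3: AW = 0.09 * 63 * 10
Step 4: AW = 56.7 mm

56.7


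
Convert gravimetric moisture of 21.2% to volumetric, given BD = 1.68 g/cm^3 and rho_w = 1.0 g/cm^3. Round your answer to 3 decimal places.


Step 1: theta = (w / 100) * BD / rho_w
Step 2: theta = (21.2 / 100) * 1.68 / 1.0
Step 3: theta = 0.212 * 1.68
Step 4: theta = 0.356

0.356


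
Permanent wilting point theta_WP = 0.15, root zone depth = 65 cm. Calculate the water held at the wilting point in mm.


Step 1: Water (mm) = theta_WP * depth * 10
Step 2: Water = 0.15 * 65 * 10
Step 3: Water = 97.5 mm

97.5


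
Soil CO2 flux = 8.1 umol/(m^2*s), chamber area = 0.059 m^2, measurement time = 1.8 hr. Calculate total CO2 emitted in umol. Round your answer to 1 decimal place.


Step 1: Convert time to seconds: 1.8 hr * 3600 = 6480.0 s
Step 2: Total = flux * area * time_s
Step 3: Total = 8.1 * 0.059 * 6480.0
Step 4: Total = 3096.8 umol

3096.8


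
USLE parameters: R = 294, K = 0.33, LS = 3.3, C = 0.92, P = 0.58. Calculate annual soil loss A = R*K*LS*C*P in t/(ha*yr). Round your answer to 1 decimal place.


Step 1: A = R * K * LS * C * P
Step 2: R * K = 294 * 0.33 = 97.02
Step 3: (R*K) * LS = 97.02 * 3.3 = 320.166
Step 4: * C * P = 320.166 * 0.92 * 0.58 = 170.8
Step 5: A = 170.8 t/(ha*yr)

170.8


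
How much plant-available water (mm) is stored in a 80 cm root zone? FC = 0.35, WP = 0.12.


Step 1: Available water = (FC - WP) * depth * 10
Step 2: AW = (0.35 - 0.12) * 80 * 10
Step 3: AW = 0.23 * 80 * 10
Step 4: AW = 184.0 mm

184.0


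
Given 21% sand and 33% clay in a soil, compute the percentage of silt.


Step 1: sand + silt + clay = 100%
Step 2: silt = 100 - sand - clay
Step 3: silt = 100 - 21 - 33
Step 4: silt = 46%

46


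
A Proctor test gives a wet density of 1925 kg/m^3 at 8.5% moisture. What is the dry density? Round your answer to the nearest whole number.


Step 1: Dry density = wet density / (1 + w/100)
Step 2: Dry density = 1925 / (1 + 8.5/100)
Step 3: Dry density = 1925 / 1.085
Step 4: Dry density = 1774 kg/m^3

1774


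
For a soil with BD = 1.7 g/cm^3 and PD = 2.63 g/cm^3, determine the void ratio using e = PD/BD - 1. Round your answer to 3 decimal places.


Step 1: e = PD / BD - 1
Step 2: e = 2.63 / 1.7 - 1
Step 3: e = 1.54706 - 1
Step 4: e = 0.547

0.547


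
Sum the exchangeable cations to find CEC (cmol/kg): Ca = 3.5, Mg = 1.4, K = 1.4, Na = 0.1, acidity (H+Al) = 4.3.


Step 1: CEC = Ca + Mg + K + Na + (H+Al)
Step 2: CEC = 3.5 + 1.4 + 1.4 + 0.1 + 4.3
Step 3: CEC = 10.7 cmol/kg

10.7


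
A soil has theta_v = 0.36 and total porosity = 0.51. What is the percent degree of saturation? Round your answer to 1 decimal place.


Step 1: S = 100 * theta_v / n
Step 2: S = 100 * 0.36 / 0.51
Step 3: S = 70.6%

70.6


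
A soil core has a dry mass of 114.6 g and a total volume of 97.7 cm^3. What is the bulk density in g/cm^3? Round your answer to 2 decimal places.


Step 1: Identify the formula: BD = dry mass / volume
Step 2: Substitute values: BD = 114.6 / 97.7
Step 3: BD = 1.17 g/cm^3

1.17


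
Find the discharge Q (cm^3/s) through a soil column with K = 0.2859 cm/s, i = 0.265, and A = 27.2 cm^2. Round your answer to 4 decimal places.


Step 1: Apply Darcy's law: Q = K * i * A
Step 2: Q = 0.2859 * 0.265 * 27.2
Step 3: Q = 2.0608 cm^3/s

2.0608


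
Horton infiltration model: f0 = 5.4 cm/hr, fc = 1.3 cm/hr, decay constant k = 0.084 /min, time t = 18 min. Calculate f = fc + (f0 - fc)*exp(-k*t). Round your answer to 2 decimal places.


Step 1: f = fc + (f0 - fc) * exp(-k * t)
Step 2: exp(-0.084 * 18) = 0.220469
Step 3: f = 1.3 + (5.4 - 1.3) * 0.220469
Step 4: f = 1.3 + 4.1 * 0.220469
Step 5: f = 2.2 cm/hr

2.2


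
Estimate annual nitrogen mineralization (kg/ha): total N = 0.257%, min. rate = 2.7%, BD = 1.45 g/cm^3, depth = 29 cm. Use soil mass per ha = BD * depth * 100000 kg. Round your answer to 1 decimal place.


Step 1: Soil mass per ha = BD * depth * 100000 = 1.45 * 29 * 100000 = 4205000 kg
Step 2: Total N pool = soil mass * N%/100 = 4205000 * 0.257/100 = 10806.85 kg/ha
Step 3: N mineralized = N pool * rate%/100 = 10806.85 * 2.7/100 = 291.8 kg/ha/yr

291.8


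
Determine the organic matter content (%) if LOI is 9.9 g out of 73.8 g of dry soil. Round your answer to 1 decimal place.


Step 1: OM% = 100 * LOI / sample mass
Step 2: OM = 100 * 9.9 / 73.8
Step 3: OM = 13.4%

13.4


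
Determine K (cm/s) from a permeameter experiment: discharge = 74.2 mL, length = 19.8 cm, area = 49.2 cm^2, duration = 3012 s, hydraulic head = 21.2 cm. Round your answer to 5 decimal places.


Step 1: K = Q * L / (A * t * h)
Step 2: Numerator = 74.2 * 19.8 = 1469.16
Step 3: Denominator = 49.2 * 3012 * 21.2 = 3141636.48
Step 4: K = 1469.16 / 3141636.48 = 0.00047 cm/s

0.00047


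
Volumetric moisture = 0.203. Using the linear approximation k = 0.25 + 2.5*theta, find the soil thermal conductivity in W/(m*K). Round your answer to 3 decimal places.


Step 1: k = 0.25 + 2.5 * theta
Step 2: k = 0.25 + 2.5 * 0.203
Step 3: k = 0.25 + 0.508
Step 4: k = 0.758 W/(m*K)

0.758


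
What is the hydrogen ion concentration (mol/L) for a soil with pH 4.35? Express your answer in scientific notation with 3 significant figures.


Step 1: [H+] = 10^(-pH)
Step 2: [H+] = 10^(-4.35)
Step 3: [H+] = 4.47e-05 mol/L

4.47e-05


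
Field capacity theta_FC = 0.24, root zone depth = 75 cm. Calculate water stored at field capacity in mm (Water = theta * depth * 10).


Step 1: Water (mm) = theta_FC * depth (cm) * 10
Step 2: Water = 0.24 * 75 * 10
Step 3: Water = 180.0 mm

180.0


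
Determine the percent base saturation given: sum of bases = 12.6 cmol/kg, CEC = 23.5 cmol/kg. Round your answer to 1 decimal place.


Step 1: BS = 100 * (sum of bases) / CEC
Step 2: BS = 100 * 12.6 / 23.5
Step 3: BS = 53.6%

53.6


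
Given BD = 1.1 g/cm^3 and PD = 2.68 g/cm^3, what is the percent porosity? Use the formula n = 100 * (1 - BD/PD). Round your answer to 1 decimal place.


Step 1: Formula: n = 100 * (1 - BD / PD)
Step 2: n = 100 * (1 - 1.1 / 2.68)
Step 3: n = 100 * (1 - 0.41045)
Step 4: n = 59.0%

59.0


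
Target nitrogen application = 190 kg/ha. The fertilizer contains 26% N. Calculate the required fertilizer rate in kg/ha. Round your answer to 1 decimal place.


Step 1: Fertilizer rate = target N / (N content / 100)
Step 2: Rate = 190 / (26 / 100)
Step 3: Rate = 190 / 0.26
Step 4: Rate = 730.8 kg/ha

730.8


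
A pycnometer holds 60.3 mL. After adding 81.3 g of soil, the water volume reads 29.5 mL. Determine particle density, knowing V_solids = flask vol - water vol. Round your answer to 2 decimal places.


Step 1: Volume of solids = flask volume - water volume with soil
Step 2: V_solids = 60.3 - 29.5 = 30.8 mL
Step 3: Particle density = mass / V_solids = 81.3 / 30.8 = 2.64 g/cm^3

2.64


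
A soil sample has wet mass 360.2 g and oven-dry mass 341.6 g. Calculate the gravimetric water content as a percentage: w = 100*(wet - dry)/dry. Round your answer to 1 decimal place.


Step 1: Water mass = wet - dry = 360.2 - 341.6 = 18.6 g
Step 2: w = 100 * water mass / dry mass
Step 3: w = 100 * 18.6 / 341.6 = 5.4%

5.4


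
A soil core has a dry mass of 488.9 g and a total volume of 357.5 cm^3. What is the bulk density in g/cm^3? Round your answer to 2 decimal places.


Step 1: Identify the formula: BD = dry mass / volume
Step 2: Substitute values: BD = 488.9 / 357.5
Step 3: BD = 1.37 g/cm^3

1.37


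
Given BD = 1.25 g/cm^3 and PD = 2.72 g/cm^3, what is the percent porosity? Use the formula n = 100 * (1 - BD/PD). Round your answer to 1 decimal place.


Step 1: Formula: n = 100 * (1 - BD / PD)
Step 2: n = 100 * (1 - 1.25 / 2.72)
Step 3: n = 100 * (1 - 0.45956)
Step 4: n = 54.0%

54.0


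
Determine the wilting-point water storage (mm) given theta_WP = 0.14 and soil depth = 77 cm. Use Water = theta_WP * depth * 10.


Step 1: Water (mm) = theta_WP * depth * 10
Step 2: Water = 0.14 * 77 * 10
Step 3: Water = 107.8 mm

107.8


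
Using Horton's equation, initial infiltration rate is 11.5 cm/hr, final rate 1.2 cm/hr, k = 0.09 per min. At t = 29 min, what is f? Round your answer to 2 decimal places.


Step 1: f = fc + (f0 - fc) * exp(-k * t)
Step 2: exp(-0.09 * 29) = 0.073535
Step 3: f = 1.2 + (11.5 - 1.2) * 0.073535
Step 4: f = 1.2 + 10.3 * 0.073535
Step 5: f = 1.96 cm/hr

1.96


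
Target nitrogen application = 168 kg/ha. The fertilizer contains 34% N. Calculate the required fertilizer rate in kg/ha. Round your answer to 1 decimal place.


Step 1: Fertilizer rate = target N / (N content / 100)
Step 2: Rate = 168 / (34 / 100)
Step 3: Rate = 168 / 0.34
Step 4: Rate = 494.1 kg/ha

494.1


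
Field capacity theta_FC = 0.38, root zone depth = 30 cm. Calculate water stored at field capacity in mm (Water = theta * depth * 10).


Step 1: Water (mm) = theta_FC * depth (cm) * 10
Step 2: Water = 0.38 * 30 * 10
Step 3: Water = 114.0 mm

114.0


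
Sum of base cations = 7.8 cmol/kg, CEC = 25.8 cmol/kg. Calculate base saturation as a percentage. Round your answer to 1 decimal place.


Step 1: BS = 100 * (sum of bases) / CEC
Step 2: BS = 100 * 7.8 / 25.8
Step 3: BS = 30.2%

30.2


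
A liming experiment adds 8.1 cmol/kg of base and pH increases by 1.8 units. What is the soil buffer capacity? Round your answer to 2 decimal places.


Step 1: BC = change in base / change in pH
Step 2: BC = 8.1 / 1.8
Step 3: BC = 4.5 cmol/(kg*pH unit)

4.5


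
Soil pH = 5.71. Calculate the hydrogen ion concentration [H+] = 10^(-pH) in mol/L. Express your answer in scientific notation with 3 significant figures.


Step 1: [H+] = 10^(-pH)
Step 2: [H+] = 10^(-5.71)
Step 3: [H+] = 1.95e-06 mol/L

1.95e-06


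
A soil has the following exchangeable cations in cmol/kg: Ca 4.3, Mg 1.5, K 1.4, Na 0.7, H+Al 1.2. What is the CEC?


Step 1: CEC = Ca + Mg + K + Na + (H+Al)
Step 2: CEC = 4.3 + 1.5 + 1.4 + 0.7 + 1.2
Step 3: CEC = 9.1 cmol/kg

9.1


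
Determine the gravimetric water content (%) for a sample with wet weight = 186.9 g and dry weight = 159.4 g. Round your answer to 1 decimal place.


Step 1: Water mass = wet - dry = 186.9 - 159.4 = 27.5 g
Step 2: w = 100 * water mass / dry mass
Step 3: w = 100 * 27.5 / 159.4 = 17.3%

17.3


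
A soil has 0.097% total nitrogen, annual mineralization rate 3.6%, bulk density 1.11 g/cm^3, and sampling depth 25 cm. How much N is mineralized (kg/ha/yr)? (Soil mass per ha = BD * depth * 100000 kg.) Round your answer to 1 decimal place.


Step 1: Soil mass per ha = BD * depth * 100000 = 1.11 * 25 * 100000 = 2775000 kg
Step 2: Total N pool = soil mass * N%/100 = 2775000 * 0.097/100 = 2691.75 kg/ha
Step 3: N mineralized = N pool * rate%/100 = 2691.75 * 3.6/100 = 96.9 kg/ha/yr

96.9


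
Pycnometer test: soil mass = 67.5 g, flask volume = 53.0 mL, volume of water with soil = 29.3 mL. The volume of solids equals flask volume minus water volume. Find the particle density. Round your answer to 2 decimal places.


Step 1: Volume of solids = flask volume - water volume with soil
Step 2: V_solids = 53.0 - 29.3 = 23.7 mL
Step 3: Particle density = mass / V_solids = 67.5 / 23.7 = 2.85 g/cm^3

2.85


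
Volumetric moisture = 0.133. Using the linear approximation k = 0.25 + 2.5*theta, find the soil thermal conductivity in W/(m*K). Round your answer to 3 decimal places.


Step 1: k = 0.25 + 2.5 * theta
Step 2: k = 0.25 + 2.5 * 0.133
Step 3: k = 0.25 + 0.333
Step 4: k = 0.583 W/(m*K)

0.583


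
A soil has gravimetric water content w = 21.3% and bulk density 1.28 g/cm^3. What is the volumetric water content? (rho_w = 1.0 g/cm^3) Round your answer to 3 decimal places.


Step 1: theta = (w / 100) * BD / rho_w
Step 2: theta = (21.3 / 100) * 1.28 / 1.0
Step 3: theta = 0.213 * 1.28
Step 4: theta = 0.273

0.273


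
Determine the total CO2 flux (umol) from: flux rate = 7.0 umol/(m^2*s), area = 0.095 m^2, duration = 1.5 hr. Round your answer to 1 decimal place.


Step 1: Convert time to seconds: 1.5 hr * 3600 = 5400.0 s
Step 2: Total = flux * area * time_s
Step 3: Total = 7.0 * 0.095 * 5400.0
Step 4: Total = 3591.0 umol

3591.0


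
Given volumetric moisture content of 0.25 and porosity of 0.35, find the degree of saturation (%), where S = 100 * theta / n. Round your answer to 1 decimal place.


Step 1: S = 100 * theta_v / n
Step 2: S = 100 * 0.25 / 0.35
Step 3: S = 71.4%

71.4


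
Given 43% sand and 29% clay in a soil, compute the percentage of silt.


Step 1: sand + silt + clay = 100%
Step 2: silt = 100 - sand - clay
Step 3: silt = 100 - 43 - 29
Step 4: silt = 28%

28


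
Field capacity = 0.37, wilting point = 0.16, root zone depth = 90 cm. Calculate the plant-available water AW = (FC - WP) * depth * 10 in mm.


Step 1: Available water = (FC - WP) * depth * 10
Step 2: AW = (0.37 - 0.16) * 90 * 10
Step 3: AW = 0.21 * 90 * 10
Step 4: AW = 189.0 mm

189.0


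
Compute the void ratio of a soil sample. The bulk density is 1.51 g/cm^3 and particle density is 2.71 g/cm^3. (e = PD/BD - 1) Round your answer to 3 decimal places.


Step 1: e = PD / BD - 1
Step 2: e = 2.71 / 1.51 - 1
Step 3: e = 1.7947 - 1
Step 4: e = 0.795

0.795


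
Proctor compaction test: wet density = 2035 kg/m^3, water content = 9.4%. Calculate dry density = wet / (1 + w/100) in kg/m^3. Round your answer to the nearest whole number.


Step 1: Dry density = wet density / (1 + w/100)
Step 2: Dry density = 2035 / (1 + 9.4/100)
Step 3: Dry density = 2035 / 1.094
Step 4: Dry density = 1860 kg/m^3

1860


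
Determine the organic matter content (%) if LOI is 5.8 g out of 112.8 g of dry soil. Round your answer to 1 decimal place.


Step 1: OM% = 100 * LOI / sample mass
Step 2: OM = 100 * 5.8 / 112.8
Step 3: OM = 5.1%

5.1


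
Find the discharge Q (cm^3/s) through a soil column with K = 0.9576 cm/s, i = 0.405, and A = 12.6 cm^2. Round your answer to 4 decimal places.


Step 1: Apply Darcy's law: Q = K * i * A
Step 2: Q = 0.9576 * 0.405 * 12.6
Step 3: Q = 4.8866 cm^3/s

4.8866


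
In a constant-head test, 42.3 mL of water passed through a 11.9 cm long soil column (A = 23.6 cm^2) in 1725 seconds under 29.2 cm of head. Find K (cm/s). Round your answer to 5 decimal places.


Step 1: K = Q * L / (A * t * h)
Step 2: Numerator = 42.3 * 11.9 = 503.37
Step 3: Denominator = 23.6 * 1725 * 29.2 = 1188732.0
Step 4: K = 503.37 / 1188732.0 = 0.00042 cm/s

0.00042


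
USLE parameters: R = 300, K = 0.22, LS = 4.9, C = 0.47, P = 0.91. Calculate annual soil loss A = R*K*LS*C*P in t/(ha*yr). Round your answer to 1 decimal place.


Step 1: A = R * K * LS * C * P
Step 2: R * K = 300 * 0.22 = 66.0
Step 3: (R*K) * LS = 66.0 * 4.9 = 323.4
Step 4: * C * P = 323.4 * 0.47 * 0.91 = 138.3
Step 5: A = 138.3 t/(ha*yr)

138.3


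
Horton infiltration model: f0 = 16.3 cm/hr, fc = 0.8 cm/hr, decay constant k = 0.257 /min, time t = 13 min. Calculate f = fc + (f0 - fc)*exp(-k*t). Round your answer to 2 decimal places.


Step 1: f = fc + (f0 - fc) * exp(-k * t)
Step 2: exp(-0.257 * 13) = 0.035402
Step 3: f = 0.8 + (16.3 - 0.8) * 0.035402
Step 4: f = 0.8 + 15.5 * 0.035402
Step 5: f = 1.35 cm/hr

1.35


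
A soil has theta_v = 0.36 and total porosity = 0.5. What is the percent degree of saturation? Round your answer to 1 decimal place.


Step 1: S = 100 * theta_v / n
Step 2: S = 100 * 0.36 / 0.5
Step 3: S = 72.0%

72.0


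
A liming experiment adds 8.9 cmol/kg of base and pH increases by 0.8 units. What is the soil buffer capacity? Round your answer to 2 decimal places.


Step 1: BC = change in base / change in pH
Step 2: BC = 8.9 / 0.8
Step 3: BC = 11.13 cmol/(kg*pH unit)

11.13


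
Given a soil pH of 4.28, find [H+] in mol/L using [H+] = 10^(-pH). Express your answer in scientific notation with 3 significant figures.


Step 1: [H+] = 10^(-pH)
Step 2: [H+] = 10^(-4.28)
Step 3: [H+] = 5.25e-05 mol/L

5.25e-05


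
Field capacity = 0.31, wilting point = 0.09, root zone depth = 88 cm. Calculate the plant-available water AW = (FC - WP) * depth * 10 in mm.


Step 1: Available water = (FC - WP) * depth * 10
Step 2: AW = (0.31 - 0.09) * 88 * 10
Step 3: AW = 0.22 * 88 * 10
Step 4: AW = 193.6 mm

193.6


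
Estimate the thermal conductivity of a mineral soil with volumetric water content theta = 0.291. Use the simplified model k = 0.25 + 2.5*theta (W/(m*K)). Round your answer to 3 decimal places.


Step 1: k = 0.25 + 2.5 * theta
Step 2: k = 0.25 + 2.5 * 0.291
Step 3: k = 0.25 + 0.728
Step 4: k = 0.978 W/(m*K)

0.978


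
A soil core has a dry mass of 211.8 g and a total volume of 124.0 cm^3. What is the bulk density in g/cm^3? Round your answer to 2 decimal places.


Step 1: Identify the formula: BD = dry mass / volume
Step 2: Substitute values: BD = 211.8 / 124.0
Step 3: BD = 1.71 g/cm^3

1.71


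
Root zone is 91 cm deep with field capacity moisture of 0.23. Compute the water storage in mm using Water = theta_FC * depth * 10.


Step 1: Water (mm) = theta_FC * depth (cm) * 10
Step 2: Water = 0.23 * 91 * 10
Step 3: Water = 209.3 mm

209.3


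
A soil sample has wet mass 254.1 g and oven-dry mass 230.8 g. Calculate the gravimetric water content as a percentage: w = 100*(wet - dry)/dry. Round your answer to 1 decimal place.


Step 1: Water mass = wet - dry = 254.1 - 230.8 = 23.3 g
Step 2: w = 100 * water mass / dry mass
Step 3: w = 100 * 23.3 / 230.8 = 10.1%

10.1


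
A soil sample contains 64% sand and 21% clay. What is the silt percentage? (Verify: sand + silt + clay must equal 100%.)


Step 1: sand + silt + clay = 100%
Step 2: silt = 100 - sand - clay
Step 3: silt = 100 - 64 - 21
Step 4: silt = 15%

15


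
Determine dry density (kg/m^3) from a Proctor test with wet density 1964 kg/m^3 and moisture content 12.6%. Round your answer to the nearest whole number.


Step 1: Dry density = wet density / (1 + w/100)
Step 2: Dry density = 1964 / (1 + 12.6/100)
Step 3: Dry density = 1964 / 1.126
Step 4: Dry density = 1744 kg/m^3

1744


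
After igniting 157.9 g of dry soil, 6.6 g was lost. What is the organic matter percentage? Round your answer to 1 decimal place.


Step 1: OM% = 100 * LOI / sample mass
Step 2: OM = 100 * 6.6 / 157.9
Step 3: OM = 4.2%

4.2


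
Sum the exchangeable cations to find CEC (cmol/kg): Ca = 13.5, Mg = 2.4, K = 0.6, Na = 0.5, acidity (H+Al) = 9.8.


Step 1: CEC = Ca + Mg + K + Na + (H+Al)
Step 2: CEC = 13.5 + 2.4 + 0.6 + 0.5 + 9.8
Step 3: CEC = 26.8 cmol/kg

26.8


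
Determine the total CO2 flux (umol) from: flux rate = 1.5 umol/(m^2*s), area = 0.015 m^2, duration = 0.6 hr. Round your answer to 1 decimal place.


Step 1: Convert time to seconds: 0.6 hr * 3600 = 2160.0 s
Step 2: Total = flux * area * time_s
Step 3: Total = 1.5 * 0.015 * 2160.0
Step 4: Total = 48.6 umol

48.6


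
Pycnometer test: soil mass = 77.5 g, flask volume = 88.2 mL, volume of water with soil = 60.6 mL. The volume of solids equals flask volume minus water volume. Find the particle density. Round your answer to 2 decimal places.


Step 1: Volume of solids = flask volume - water volume with soil
Step 2: V_solids = 88.2 - 60.6 = 27.6 mL
Step 3: Particle density = mass / V_solids = 77.5 / 27.6 = 2.81 g/cm^3

2.81


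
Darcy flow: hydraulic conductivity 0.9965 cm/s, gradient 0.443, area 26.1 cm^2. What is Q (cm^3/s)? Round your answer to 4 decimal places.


Step 1: Apply Darcy's law: Q = K * i * A
Step 2: Q = 0.9965 * 0.443 * 26.1
Step 3: Q = 11.5218 cm^3/s

11.5218


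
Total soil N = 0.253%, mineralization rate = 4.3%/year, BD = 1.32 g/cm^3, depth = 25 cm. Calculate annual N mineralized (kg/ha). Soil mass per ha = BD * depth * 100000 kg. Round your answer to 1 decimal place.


Step 1: Soil mass per ha = BD * depth * 100000 = 1.32 * 25 * 100000 = 3300000 kg
Step 2: Total N pool = soil mass * N%/100 = 3300000 * 0.253/100 = 8349.0 kg/ha
Step 3: N mineralized = N pool * rate%/100 = 8349.0 * 4.3/100 = 359.0 kg/ha/yr

359.0


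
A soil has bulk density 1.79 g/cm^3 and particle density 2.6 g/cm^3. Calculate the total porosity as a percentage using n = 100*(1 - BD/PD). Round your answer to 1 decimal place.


Step 1: Formula: n = 100 * (1 - BD / PD)
Step 2: n = 100 * (1 - 1.79 / 2.6)
Step 3: n = 100 * (1 - 0.68846)
Step 4: n = 31.2%

31.2


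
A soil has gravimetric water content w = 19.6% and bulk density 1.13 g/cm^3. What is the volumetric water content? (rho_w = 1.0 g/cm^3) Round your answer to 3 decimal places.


Step 1: theta = (w / 100) * BD / rho_w
Step 2: theta = (19.6 / 100) * 1.13 / 1.0
Step 3: theta = 0.196 * 1.13
Step 4: theta = 0.221

0.221


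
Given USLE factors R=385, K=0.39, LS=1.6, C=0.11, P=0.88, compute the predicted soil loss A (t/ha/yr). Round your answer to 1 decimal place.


Step 1: A = R * K * LS * C * P
Step 2: R * K = 385 * 0.39 = 150.15
Step 3: (R*K) * LS = 150.15 * 1.6 = 240.24
Step 4: * C * P = 240.24 * 0.11 * 0.88 = 23.3
Step 5: A = 23.3 t/(ha*yr)

23.3


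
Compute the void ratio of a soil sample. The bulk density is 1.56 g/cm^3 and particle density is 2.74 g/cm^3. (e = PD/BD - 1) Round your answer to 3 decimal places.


Step 1: e = PD / BD - 1
Step 2: e = 2.74 / 1.56 - 1
Step 3: e = 1.75641 - 1
Step 4: e = 0.756

0.756


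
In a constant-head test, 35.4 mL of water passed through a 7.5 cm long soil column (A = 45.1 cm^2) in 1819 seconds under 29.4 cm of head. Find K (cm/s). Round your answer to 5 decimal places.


Step 1: K = Q * L / (A * t * h)
Step 2: Numerator = 35.4 * 7.5 = 265.5
Step 3: Denominator = 45.1 * 1819 * 29.4 = 2411884.86
Step 4: K = 265.5 / 2411884.86 = 0.00011 cm/s

0.00011


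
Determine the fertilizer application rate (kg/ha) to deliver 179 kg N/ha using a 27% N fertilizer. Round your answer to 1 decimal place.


Step 1: Fertilizer rate = target N / (N content / 100)
Step 2: Rate = 179 / (27 / 100)
Step 3: Rate = 179 / 0.27
Step 4: Rate = 663.0 kg/ha

663.0


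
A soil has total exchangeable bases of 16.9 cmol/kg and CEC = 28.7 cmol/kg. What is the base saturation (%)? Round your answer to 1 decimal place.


Step 1: BS = 100 * (sum of bases) / CEC
Step 2: BS = 100 * 16.9 / 28.7
Step 3: BS = 58.9%

58.9


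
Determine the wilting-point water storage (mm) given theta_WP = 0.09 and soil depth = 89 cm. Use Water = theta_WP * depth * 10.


Step 1: Water (mm) = theta_WP * depth * 10
Step 2: Water = 0.09 * 89 * 10
Step 3: Water = 80.1 mm

80.1


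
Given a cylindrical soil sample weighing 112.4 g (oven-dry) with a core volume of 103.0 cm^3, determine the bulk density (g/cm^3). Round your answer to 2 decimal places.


Step 1: Identify the formula: BD = dry mass / volume
Step 2: Substitute values: BD = 112.4 / 103.0
Step 3: BD = 1.09 g/cm^3

1.09


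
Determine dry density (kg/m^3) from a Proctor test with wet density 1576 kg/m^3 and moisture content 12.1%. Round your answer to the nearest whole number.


Step 1: Dry density = wet density / (1 + w/100)
Step 2: Dry density = 1576 / (1 + 12.1/100)
Step 3: Dry density = 1576 / 1.121
Step 4: Dry density = 1406 kg/m^3

1406


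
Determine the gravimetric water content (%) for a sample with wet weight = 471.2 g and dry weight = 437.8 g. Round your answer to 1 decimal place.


Step 1: Water mass = wet - dry = 471.2 - 437.8 = 33.4 g
Step 2: w = 100 * water mass / dry mass
Step 3: w = 100 * 33.4 / 437.8 = 7.6%

7.6


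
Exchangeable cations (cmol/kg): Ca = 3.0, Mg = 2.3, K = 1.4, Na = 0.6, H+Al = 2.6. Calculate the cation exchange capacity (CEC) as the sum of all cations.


Step 1: CEC = Ca + Mg + K + Na + (H+Al)
Step 2: CEC = 3.0 + 2.3 + 1.4 + 0.6 + 2.6
Step 3: CEC = 9.9 cmol/kg

9.9


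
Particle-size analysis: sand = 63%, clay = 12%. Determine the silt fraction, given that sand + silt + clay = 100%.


Step 1: sand + silt + clay = 100%
Step 2: silt = 100 - sand - clay
Step 3: silt = 100 - 63 - 12
Step 4: silt = 25%

25


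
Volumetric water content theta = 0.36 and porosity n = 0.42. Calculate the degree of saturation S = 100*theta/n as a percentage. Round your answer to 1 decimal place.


Step 1: S = 100 * theta_v / n
Step 2: S = 100 * 0.36 / 0.42
Step 3: S = 85.7%

85.7


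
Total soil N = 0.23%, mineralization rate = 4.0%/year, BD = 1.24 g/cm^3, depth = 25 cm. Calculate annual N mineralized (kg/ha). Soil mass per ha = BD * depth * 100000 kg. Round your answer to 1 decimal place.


Step 1: Soil mass per ha = BD * depth * 100000 = 1.24 * 25 * 100000 = 3100000 kg
Step 2: Total N pool = soil mass * N%/100 = 3100000 * 0.23/100 = 7130.0 kg/ha
Step 3: N mineralized = N pool * rate%/100 = 7130.0 * 4.0/100 = 285.2 kg/ha/yr

285.2


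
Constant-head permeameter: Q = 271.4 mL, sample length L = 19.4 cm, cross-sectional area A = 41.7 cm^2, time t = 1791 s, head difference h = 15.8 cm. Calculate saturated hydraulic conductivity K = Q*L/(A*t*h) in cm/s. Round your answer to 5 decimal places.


Step 1: K = Q * L / (A * t * h)
Step 2: Numerator = 271.4 * 19.4 = 5265.16
Step 3: Denominator = 41.7 * 1791 * 15.8 = 1180018.26
Step 4: K = 5265.16 / 1180018.26 = 0.00446 cm/s

0.00446


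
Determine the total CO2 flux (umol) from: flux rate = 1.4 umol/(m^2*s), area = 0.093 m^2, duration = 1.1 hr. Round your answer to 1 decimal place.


Step 1: Convert time to seconds: 1.1 hr * 3600 = 3960.0 s
Step 2: Total = flux * area * time_s
Step 3: Total = 1.4 * 0.093 * 3960.0
Step 4: Total = 515.6 umol

515.6
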